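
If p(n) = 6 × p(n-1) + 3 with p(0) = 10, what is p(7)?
Computing step by step:
p(0) = 10
p(1) = 6 × 10 + 3 = 63
p(2) = 6 × 63 + 3 = 381
p(3) = 6 × 381 + 3 = 2289
p(4) = 6 × 2289 + 3 = 13737
p(5) = 6 × 13737 + 3 = 82425
p(6) = 6 × 82425 + 3 = 494553
p(7) = 6 × 494553 + 3 = 2967321

2967321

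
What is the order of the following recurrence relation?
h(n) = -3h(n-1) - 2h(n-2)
The order is the largest lag k for which h(n-k) appears. Here the deepest term is h(n-2), so the order is 2.

Order 2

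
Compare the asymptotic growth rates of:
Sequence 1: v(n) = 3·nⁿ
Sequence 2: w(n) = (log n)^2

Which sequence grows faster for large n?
Comparing growth rates:
Growth-rate hierarchy: log n ≺ any polynomial ≺ any exponential cⁿ (c>1) ≺ n! ≺ nⁿ.
super-exponential nⁿ dominates polylogarithmic (log n)^2 asymptotically.

v(n) grows faster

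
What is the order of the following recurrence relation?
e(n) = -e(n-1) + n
The order is the largest lag k for which e(n-k) appears. Here the deepest term is e(n-1) (the n term is non-homogeneous and does not affect the order), so the order is 1.

Order 1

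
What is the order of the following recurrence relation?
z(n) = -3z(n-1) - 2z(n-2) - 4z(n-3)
The order is the largest lag k for which z(n-k) appears. Here the deepest term is z(n-3), so the order is 3.

Order 3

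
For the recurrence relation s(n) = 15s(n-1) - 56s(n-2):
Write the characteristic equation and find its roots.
Substitute s(n) = rⁿ and divide through by rⁿ⁻²: r² - 15r + 56 = 0
Factor: (r - 8)(r - 7) = 0, so r = 8, 7.
General solution: s(n) = A·8ⁿ + B·7ⁿ

Characteristic: r² - 15r + 56 = 0, Roots: r = 8, 7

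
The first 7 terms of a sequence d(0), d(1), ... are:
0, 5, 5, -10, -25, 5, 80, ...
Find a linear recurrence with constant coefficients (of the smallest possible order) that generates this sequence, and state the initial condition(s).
Look for the lowest-order linear relation among consecutive terms.
Observation: d(n) - 1·d(n-1) - (-3)·d(n-2) = 0 holds for the shown terms, and no order-1 relation d(n) = α·d(n-1) + β fits.
Check at n=3: 1·5 + (-3)·5 = -10. ✓

d(n) = d(n-1) - 3d(n-2), d(0) = 0, d(1) = 5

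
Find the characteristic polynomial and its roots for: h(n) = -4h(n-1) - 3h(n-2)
Substitute h(n) = rⁿ and divide through by rⁿ⁻²: r² + 4r + 3 = 0
Factor: (r + 1)(r + 3) = 0, so r = -1, -3.
General solution: h(n) = A·(-1)ⁿ + B·(-3)ⁿ

Characteristic: r² + 4r + 3 = 0, Roots: r = -1, -3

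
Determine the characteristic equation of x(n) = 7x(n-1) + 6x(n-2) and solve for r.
Substitute x(n) = rⁿ and divide through by rⁿ⁻²: r² - 7r - 6 = 0
Discriminant: 7² + 4·6 = 73, not a perfect square, so by the quadratic formula r = (7 ± √73)/2.
General solution: x(n) = A·r₁ⁿ + B·r₂ⁿ where r₁,r₂ = (7 ± √73)/2

Characteristic: r² - 7r - 6 = 0, Roots: r = (7 ± √73)/2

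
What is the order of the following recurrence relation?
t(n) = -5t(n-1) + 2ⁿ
The order is the largest lag k for which t(n-k) appears. Here the deepest term is t(n-1) (the 2ⁿ term is non-homogeneous and does not affect the order), so the order is 1.

Order 1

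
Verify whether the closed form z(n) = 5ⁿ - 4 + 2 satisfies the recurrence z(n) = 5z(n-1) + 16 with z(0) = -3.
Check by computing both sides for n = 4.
From the recurrence with z(0) = -3:
  z(0) = -3, z(1) = 1, z(2) = 21, z(3) = 121, z(4) = 621
  so the recurrence gives z(4) = 621.
From the proposed closed form z(n) = 5ⁿ - 4 + 2:
  z(4) = 623.
The recurrence gives 621 but the closed form gives 623, so the closed form does not satisfy the recurrence.

No, the closed form is incorrect.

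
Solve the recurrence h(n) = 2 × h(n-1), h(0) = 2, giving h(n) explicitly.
Recurrence: h(n) = 2 × h(n-1), initial: h(0) = 2.
Each term is 2 times the previous, so this is geometric with ratio 2. After n steps: h(n) = h(0)·2ⁿ = 2·2ⁿ.

h(n) = 2·2ⁿ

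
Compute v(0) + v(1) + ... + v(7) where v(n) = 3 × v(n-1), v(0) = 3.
Computing the sequence terms: 3, 9, 27, 81, 243, 729, 2187, 6561
Adding these values together:

9840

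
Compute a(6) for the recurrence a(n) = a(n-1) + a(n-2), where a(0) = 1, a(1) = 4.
Computing the sequence terms:
1, 4, 5, 9, 14, 23, 37

37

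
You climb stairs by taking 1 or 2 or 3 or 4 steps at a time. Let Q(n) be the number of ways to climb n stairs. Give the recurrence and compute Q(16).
Condition on the size of the last step (1 to 4): before it there were n-1, …, n-4 stairs climbed, and these cases are disjoint, so Q(n) = Q(n-1) + Q(n-2) + Q(n-3) + Q(n-4) (order-4 linear recurrence).
Initial conditions by direct count (compositions of i into parts ≤ 4): Q(1) = 1; Q(2) = 2; Q(3) = 4; Q(4) = 8.
Iterating the recurrence: Q(5) = 15, Q(6) = 29, Q(7) = 56, Q(8) = 108, Q(9) = 208, Q(10) = 401, Q(11) = 773, Q(12) = 1490, Q(13) = 2872, Q(14) = 5536, Q(15) = 10671, Q(16) = 20569.

Q(n) = Q(n-1) + Q(n-2) + Q(n-3) + Q(n-4), Q(1) = 1, Q(2) = 2, Q(3) = 4, Q(4) = 8; Q(16) = 20569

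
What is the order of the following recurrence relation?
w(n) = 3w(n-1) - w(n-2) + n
The order is the largest lag k for which w(n-k) appears. Here the deepest term is w(n-2) (the n term is non-homogeneous and does not affect the order), so the order is 2.

Order 2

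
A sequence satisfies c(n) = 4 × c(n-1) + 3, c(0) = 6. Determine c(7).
Computing step by step:
c(0) = 6
c(1) = 4 × 6 + 3 = 27
c(2) = 4 × 27 + 3 = 111
c(3) = 4 × 111 + 3 = 447
c(4) = 4 × 447 + 3 = 1791
c(5) = 4 × 1791 + 3 = 7167
c(6) = 4 × 7167 + 3 = 28671
c(7) = 4 × 28671 + 3 = 114687

114687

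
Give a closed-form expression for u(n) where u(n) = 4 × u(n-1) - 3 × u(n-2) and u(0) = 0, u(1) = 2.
Recurrence: u(n) = 4 × u(n-1) - 3 × u(n-2), initial: u(0) = 0, u(1) = 2.
Characteristic equation: r² - 4r + 3 = 0, which factors as (r - 3)(r - 1) = 0, so r = 3, 1. General solution u(n) = A·3ⁿ + B·1ⁿ. From u(0) = 0: A + B = 0. From u(1) = 2: 3A + 1B = 2. Solving gives A = 1, B = -1.

u(n) = 3ⁿ - 1ⁿ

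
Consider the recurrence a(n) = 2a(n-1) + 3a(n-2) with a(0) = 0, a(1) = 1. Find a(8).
Computing the sequence terms:
0, 1, 2, 7, 20, 61, 182, 547, 1640

1640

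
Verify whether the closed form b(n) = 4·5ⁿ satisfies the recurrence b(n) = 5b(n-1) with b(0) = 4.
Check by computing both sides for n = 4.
From the recurrence with b(0) = 4:
  b(0) = 4, b(1) = 20, b(2) = 100, b(3) = 500, b(4) = 2500
  so the recurrence gives b(4) = 2500.
From the proposed closed form b(n) = 4·5ⁿ:
  b(4) = 2500.
Both sides give 2500 at n = 4, and the initial condition(s) match, so the closed form is consistent.

Yes, the closed form is correct.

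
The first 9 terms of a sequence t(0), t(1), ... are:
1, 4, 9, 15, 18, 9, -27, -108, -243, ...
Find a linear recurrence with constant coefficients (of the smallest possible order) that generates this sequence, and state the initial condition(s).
Look for the lowest-order linear relation among consecutive terms.
Observation: t(n) - 3·t(n-1) - (-3)·t(n-2) = 0 holds for the shown terms, and no order-1 relation t(n) = α·t(n-1) + β fits.
Check at n=3: 3·9 + (-3)·4 = 15. ✓

t(n) = 3t(n-1) - 3t(n-2), t(0) = 1, t(1) = 4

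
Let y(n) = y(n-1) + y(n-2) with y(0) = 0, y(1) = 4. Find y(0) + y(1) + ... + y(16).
Computing the sequence terms: 0, 4, 4, 8, 12, 20, 32, 52, 84, 136, 220, 356, 576, 932, 1508, 2440, 3948
Adding these values together:

10332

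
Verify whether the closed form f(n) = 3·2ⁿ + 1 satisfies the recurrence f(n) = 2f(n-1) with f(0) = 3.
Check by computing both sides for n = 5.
From the recurrence with f(0) = 3:
  f(0) = 3, f(1) = 6, f(2) = 12, f(3) = 24, f(4) = 48, f(5) = 96
  so the recurrence gives f(5) = 96.
From the proposed closed form f(n) = 3·2ⁿ + 1:
  f(5) = 97.
The recurrence gives 96 but the closed form gives 97, so the closed form does not satisfy the recurrence.

No, the closed form is incorrect.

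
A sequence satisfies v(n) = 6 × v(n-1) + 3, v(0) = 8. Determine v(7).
Computing step by step:
v(0) = 8
v(1) = 6 × 8 + 3 = 51
v(2) = 6 × 51 + 3 = 309
v(3) = 6 × 309 + 3 = 1857
v(4) = 6 × 1857 + 3 = 11145
v(5) = 6 × 11145 + 3 = 66873
v(6) = 6 × 66873 + 3 = 401241
v(7) = 6 × 401241 + 3 = 2407449

2407449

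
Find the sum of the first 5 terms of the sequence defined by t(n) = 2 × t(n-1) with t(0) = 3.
Computing the sequence terms: 3, 6, 12, 24, 48
Adding these values together:

93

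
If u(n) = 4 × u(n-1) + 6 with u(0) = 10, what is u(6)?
Computing step by step:
u(0) = 10
u(1) = 4 × 10 + 6 = 46
u(2) = 4 × 46 + 6 = 190
u(3) = 4 × 190 + 6 = 766
u(4) = 4 × 766 + 6 = 3070
u(5) = 4 × 3070 + 6 = 12286
u(6) = 4 × 12286 + 6 = 49150

49150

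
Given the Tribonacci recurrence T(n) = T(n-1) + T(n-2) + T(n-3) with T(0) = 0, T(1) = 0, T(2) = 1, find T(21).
Computing the sequence terms:
0, 0, 1, 1, 2, 4, 7, 13, 24, 44, 81, 149, 274, 504, 927, 1705, 3136, 5768, 10609, 19513, 35890, 66012

66012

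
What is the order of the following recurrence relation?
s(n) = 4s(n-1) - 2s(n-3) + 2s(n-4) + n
The order is the largest lag k for which s(n-k) appears. Here the deepest term is s(n-4) (the n term is non-homogeneous and does not affect the order), so the order is 4.

Order 4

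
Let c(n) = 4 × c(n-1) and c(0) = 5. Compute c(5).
Computing step by step:
c(0) = 5
c(1) = 4 × 5 = 20
c(2) = 4 × 20 = 80
c(3) = 4 × 80 = 320
c(4) = 4 × 320 = 1280
c(5) = 4 × 1280 = 5120

5120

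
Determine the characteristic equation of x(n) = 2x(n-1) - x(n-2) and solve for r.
Substitute x(n) = rⁿ and divide through by rⁿ⁻²: r² - 2r + 1 = 0
Factor: (r - 1)² = 0, so r = 1 (double root).
General solution: x(n) = (A + Bn)·1ⁿ

Characteristic: r² - 2r + 1 = 0, Roots: r = 1 (double root)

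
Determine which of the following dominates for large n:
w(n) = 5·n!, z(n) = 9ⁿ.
Comparing growth rates:
Growth-rate hierarchy: log n ≺ any polynomial ≺ any exponential cⁿ (c>1) ≺ n! ≺ nⁿ.
factorial dominates exponential base 9 asymptotically.

w(n) grows faster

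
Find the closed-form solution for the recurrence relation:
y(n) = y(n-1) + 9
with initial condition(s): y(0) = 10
Recurrence: y(n) = y(n-1) + 9, initial: y(0) = 10.
Each step adds 9, so y(n) = y(0) + 9n = 9n + 10.

y(n) = 9n + 10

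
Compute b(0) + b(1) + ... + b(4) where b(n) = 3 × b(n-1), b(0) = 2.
Computing the sequence terms: 2, 6, 18, 54, 162
Adding these values together:

242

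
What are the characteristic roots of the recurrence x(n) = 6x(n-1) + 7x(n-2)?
Substitute x(n) = rⁿ and divide through by rⁿ⁻²: r² - 6r - 7 = 0
Factor: (r - 7)(r + 1) = 0, so r = 7, -1.
General solution: x(n) = A·7ⁿ + B·(-1)ⁿ

Characteristic: r² - 6r - 7 = 0, Roots: r = 7, -1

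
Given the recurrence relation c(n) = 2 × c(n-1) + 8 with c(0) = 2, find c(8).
Computing step by step:
c(0) = 2
c(1) = 2 × 2 + 8 = 12
c(2) = 2 × 12 + 8 = 32
c(3) = 2 × 32 + 8 = 72
c(4) = 2 × 72 + 8 = 152
c(5) = 2 × 152 + 8 = 312
c(6) = 2 × 312 + 8 = 632
c(7) = 2 × 632 + 8 = 1272
c(8) = 2 × 1272 + 8 = 2552

2552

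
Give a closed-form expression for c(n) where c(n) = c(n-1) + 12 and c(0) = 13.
Recurrence: c(n) = c(n-1) + 12, initial: c(0) = 13.
Each step adds 12, so c(n) = c(0) + 12n = 12n + 13.

c(n) = 12n + 13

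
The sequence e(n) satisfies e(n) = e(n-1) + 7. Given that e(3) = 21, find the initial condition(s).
e(3) = e(0) + 3·7, so e(0) = 21 - 21 = 0.

e(0) = 0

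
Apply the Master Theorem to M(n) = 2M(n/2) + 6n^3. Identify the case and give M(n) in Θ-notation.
Master Theorem template: M(n) = a·M(n/b) + f(n).
Here: a=2, b=2, f(n)=6n^3
Compute log_b(a) = log_2(2) = 1.
f(n) = 6n^3 = Ω(n^(1+ε)) with ε = 2, and the regularity condition holds (a·f(n/b) = (a/b^3)·f(n) with a/b^3 = 2^-2 < 1). Case 3: M(n) = Θ(f(n)) = Θ(n^3).

Case 3: M(n) = Θ(n^3)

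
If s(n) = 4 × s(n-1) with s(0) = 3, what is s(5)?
Computing step by step:
s(0) = 3
s(1) = 4 × 3 = 12
s(2) = 4 × 12 = 48
s(3) = 4 × 48 = 192
s(4) = 4 × 192 = 768
s(5) = 4 × 768 = 3072

3072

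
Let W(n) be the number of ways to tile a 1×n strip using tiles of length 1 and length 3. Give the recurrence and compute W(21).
Condition on the last tile: it has length 1 (leaving a 1×(n-1) strip) or length 3 (leaving a 1×(n-3) strip), so W(n) = W(n-1) + W(n-3) (order-3 linear recurrence).
For 0 ≤ i < 3 only unit tiles fit, so W(i) = 1.
Iterating the recurrence: W(3) = 2, W(4) = 3, W(5) = 4, W(6) = 6, W(7) = 9, W(8) = 13, W(9) = 19, W(10) = 28, W(11) = 41, W(12) = 60, W(13) = 88, W(14) = 129, W(15) = 189, W(16) = 277, W(17) = 406, W(18) = 595, W(19) = 872, W(20) = 1278, W(21) = 1873.

W(n) = W(n-1) + W(n-3), with W(i) = 1 for 0 ≤ i < 3; W(21) = 1873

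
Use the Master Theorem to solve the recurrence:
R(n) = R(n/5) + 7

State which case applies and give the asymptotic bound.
Master Theorem template: R(n) = a·R(n/b) + f(n).
Here: a=1, b=5, f(n)=7
Compute log_b(a) = log_5(1) = 0.
f(n) = 7 = Θ(1). Case 2: R(n) = Θ(log n).

Case 2: R(n) = Θ(log n)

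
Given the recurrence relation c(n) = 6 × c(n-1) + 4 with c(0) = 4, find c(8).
Computing step by step:
c(0) = 4
c(1) = 6 × 4 + 4 = 28
c(2) = 6 × 28 + 4 = 172
c(3) = 6 × 172 + 4 = 1036
c(4) = 6 × 1036 + 4 = 6220
c(5) = 6 × 6220 + 4 = 37324
c(6) = 6 × 37324 + 4 = 223948
c(7) = 6 × 223948 + 4 = 1343692
c(8) = 6 × 1343692 + 4 = 8062156

8062156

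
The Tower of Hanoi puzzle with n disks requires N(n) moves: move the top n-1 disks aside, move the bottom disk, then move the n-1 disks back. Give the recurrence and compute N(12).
Moving n disks = move the top n-1 disks aside (N(n-1) moves) + move the largest disk (1 move) + move the n-1 disks back on top (N(n-1) moves), so N(n) = 2N(n-1) + 1, with N(1) = 1 (a single disk takes one move).
First terms: 1, 3, 7, 15, 31, 63, … — each is one less than a power of 2. Indeed N(n) + 1 = 2(N(n-1) + 1) with N(1) + 1 = 2, so N(n) + 1 = 2ⁿ and N(n) = 2ⁿ - 1.
Hence N(12) = 2^12 - 1 = 4096 - 1 = 4095.

N(n) = 2N(n-1) + 1, N(1) = 1; N(12) = 4095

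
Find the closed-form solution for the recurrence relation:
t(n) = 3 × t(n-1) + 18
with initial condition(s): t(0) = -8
Recurrence: t(n) = 3 × t(n-1) + 18, initial: t(0) = -8.
Try t(n) = A·3ⁿ + C. Substituting: A·3ⁿ + C = 3(A·3ⁿ⁻¹ + C) + 18 = A·3ⁿ + 3C + 18, so C = 3C + 18, giving C = -9. Then t(0) = A - 9 = -8 gives A = 1.

t(n) = 3ⁿ - 9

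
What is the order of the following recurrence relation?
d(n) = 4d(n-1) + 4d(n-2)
The order is the largest lag k for which d(n-k) appears. Here the deepest term is d(n-2), so the order is 2.

Order 2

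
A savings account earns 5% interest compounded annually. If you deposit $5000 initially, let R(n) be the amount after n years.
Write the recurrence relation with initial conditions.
Each year the balance grows by 5%, i.e. is multiplied by 1 + 5/100 = 1.05, so R(n) = 1.05 × R(n-1). The initial deposit gives R(0) = 5000.
Unrolling gives the closed form R(n) = 5000 × (1.05)ⁿ.

R(n) = 1.05 × R(n-1), R(0) = 5000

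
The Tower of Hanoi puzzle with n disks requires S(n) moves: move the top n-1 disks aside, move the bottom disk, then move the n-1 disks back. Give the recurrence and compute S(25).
Moving n disks = move the top n-1 disks aside (S(n-1) moves) + move the largest disk (1 move) + move the n-1 disks back on top (S(n-1) moves), so S(n) = 2S(n-1) + 1, with S(1) = 1 (a single disk takes one move).
First terms: 1, 3, 7, 15, 31, 63, … — each is one less than a power of 2. Indeed S(n) + 1 = 2(S(n-1) + 1) with S(1) + 1 = 2, so S(n) + 1 = 2ⁿ and S(n) = 2ⁿ - 1.
Hence S(25) = 2^25 - 1 = 33554432 - 1 = 33554431.

S(n) = 2S(n-1) + 1, S(1) = 1; S(25) = 33554431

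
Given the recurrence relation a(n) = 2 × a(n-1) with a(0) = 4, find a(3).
Computing step by step:
a(0) = 4
a(1) = 2 × 4 = 8
a(2) = 2 × 8 = 16
a(3) = 2 × 16 = 32

32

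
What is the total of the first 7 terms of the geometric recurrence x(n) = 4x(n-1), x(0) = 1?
Computing the sequence terms: 1, 4, 16, 64, 256, 1024, 4096
Adding these values together:

5461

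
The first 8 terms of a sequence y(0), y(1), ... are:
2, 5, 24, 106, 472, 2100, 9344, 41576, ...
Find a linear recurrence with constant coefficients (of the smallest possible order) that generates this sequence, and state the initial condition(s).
Look for the lowest-order linear relation among consecutive terms.
Observation: y(n) - 4·y(n-1) - (2)·y(n-2) = 0 holds for the shown terms, and no order-1 relation y(n) = α·y(n-1) + β fits.
Check at n=3: 4·24 + (2)·5 = 106. ✓

y(n) = 4y(n-1) + 2y(n-2), y(0) = 2, y(1) = 5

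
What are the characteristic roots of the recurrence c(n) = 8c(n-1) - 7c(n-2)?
Substitute c(n) = rⁿ and divide through by rⁿ⁻²: r² - 8r + 7 = 0
Factor: (r - 7)(r - 1) = 0, so r = 7, 1.
General solution: c(n) = A·7ⁿ + B·1ⁿ

Characteristic: r² - 8r + 7 = 0, Roots: r = 7, 1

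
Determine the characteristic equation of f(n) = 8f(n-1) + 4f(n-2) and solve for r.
Substitute f(n) = rⁿ and divide through by rⁿ⁻²: r² - 8r - 4 = 0
Discriminant: 8² + 4·4 = 80, not a perfect square, so by the quadratic formula r = (8 ± √80)/2.
General solution: f(n) = A·r₁ⁿ + B·r₂ⁿ where r₁,r₂ = (8 ± √80)/2

Characteristic: r² - 8r - 4 = 0, Roots: r = (8 ± √80)/2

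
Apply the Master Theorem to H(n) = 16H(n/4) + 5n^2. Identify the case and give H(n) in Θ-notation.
Master Theorem template: H(n) = a·H(n/b) + f(n).
Here: a=16, b=4, f(n)=5n^2
Compute log_b(a) = log_4(16) = 2.
f(n) = 5n^2 = Θ(n^2). Case 2: H(n) = Θ(n^2 log n).

Case 2: H(n) = Θ(n^2 log n)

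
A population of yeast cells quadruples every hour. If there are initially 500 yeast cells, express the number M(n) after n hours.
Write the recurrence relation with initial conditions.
Each hour multiplies the count by 4, so the count after n hours depends only on the count after n-1 hours: M(n) = 4 × M(n-1). The starting count gives M(0) = 500.
Unrolling n times gives the closed form M(n) = 500 × 4ⁿ.

M(n) = 4 × M(n-1), M(0) = 500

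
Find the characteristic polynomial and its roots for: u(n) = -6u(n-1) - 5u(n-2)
Substitute u(n) = rⁿ and divide through by rⁿ⁻²: r² + 6r + 5 = 0
Factor: (r + 5)(r + 1) = 0, so r = -5, -1.
General solution: u(n) = A·(-5)ⁿ + B·(-1)ⁿ

Characteristic: r² + 6r + 5 = 0, Roots: r = -5, -1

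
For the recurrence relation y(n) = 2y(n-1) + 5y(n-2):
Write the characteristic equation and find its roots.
Substitute y(n) = rⁿ and divide through by rⁿ⁻²: r² - 2r - 5 = 0
Discriminant: 2² + 4·5 = 24, not a perfect square, so by the quadratic formula r = (2 ± √24)/2.
General solution: y(n) = A·r₁ⁿ + B·r₂ⁿ where r₁,r₂ = (2 ± √24)/2

Characteristic: r² - 2r - 5 = 0, Roots: r = (2 ± √24)/2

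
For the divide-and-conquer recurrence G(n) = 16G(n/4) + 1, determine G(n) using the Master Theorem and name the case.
Master Theorem template: G(n) = a·G(n/b) + f(n).
Here: a=16, b=4, f(n)=1
Compute log_b(a) = log_4(16) = 2.
f(n) = 1 = O(n^(2-ε)) with ε = 2. Case 1: G(n) = Θ(n^log_b(a)) = Θ(n^2).

Case 1: G(n) = Θ(n^2)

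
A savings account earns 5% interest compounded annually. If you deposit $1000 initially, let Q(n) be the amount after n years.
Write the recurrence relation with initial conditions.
Each year the balance grows by 5%, i.e. is multiplied by 1 + 5/100 = 1.05, so Q(n) = 1.05 × Q(n-1). The initial deposit gives Q(0) = 1000.
Unrolling gives the closed form Q(n) = 1000 × (1.05)ⁿ.

Q(n) = 1.05 × Q(n-1), Q(0) = 1000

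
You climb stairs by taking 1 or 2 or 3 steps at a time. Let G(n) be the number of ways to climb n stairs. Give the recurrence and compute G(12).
Condition on the size of the last step (1 to 3): before it there were n-1, …, n-3 stairs climbed, and these cases are disjoint, so G(n) = G(n-1) + G(n-2) + G(n-3) (order-3 linear recurrence).
Initial conditions by direct count (compositions of i into parts ≤ 3): G(1) = 1; G(2) = 2; G(3) = 4.
Iterating the recurrence: G(4) = 7, G(5) = 13, G(6) = 24, G(7) = 44, G(8) = 81, G(9) = 149, G(10) = 274, G(11) = 504, G(12) = 927.

G(n) = G(n-1) + G(n-2) + G(n-3), G(1) = 1, G(2) = 2, G(3) = 4; G(12) = 927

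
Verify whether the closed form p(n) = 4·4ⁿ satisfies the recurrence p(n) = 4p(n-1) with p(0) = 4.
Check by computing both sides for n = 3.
From the recurrence with p(0) = 4:
  p(0) = 4, p(1) = 16, p(2) = 64, p(3) = 256
  so the recurrence gives p(3) = 256.
From the proposed closed form p(n) = 4·4ⁿ:
  p(3) = 256.
Both sides give 256 at n = 3, and the initial condition(s) match, so the closed form is consistent.

Yes, the closed form is correct.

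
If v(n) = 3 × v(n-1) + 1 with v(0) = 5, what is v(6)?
Computing step by step:
v(0) = 5
v(1) = 3 × 5 + 1 = 16
v(2) = 3 × 16 + 1 = 49
v(3) = 3 × 49 + 1 = 148
v(4) = 3 × 148 + 1 = 445
v(5) = 3 × 445 + 1 = 1336
v(6) = 3 × 1336 + 1 = 4009

4009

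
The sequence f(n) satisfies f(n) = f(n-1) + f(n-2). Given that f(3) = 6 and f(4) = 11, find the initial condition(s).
Work backwards using f(k) = f(k+2) - f(k+1):
f(2) = f(4) - f(3) = 11 - 6 = 5
f(1) = f(3) - f(2) = 6 - 5 = 1
f(0) = f(2) - f(1) = 5 - 1 = 4

f(0) = 4, f(1) = 1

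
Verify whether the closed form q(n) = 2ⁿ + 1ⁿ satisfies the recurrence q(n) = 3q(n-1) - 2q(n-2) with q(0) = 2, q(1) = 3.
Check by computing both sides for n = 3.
From the recurrence with q(0) = 2, q(1) = 3:
  q(0) = 2, q(1) = 3, q(2) = 5, q(3) = 9
  so the recurrence gives q(3) = 9.
From the proposed closed form q(n) = 2ⁿ + 1ⁿ:
  q(3) = 9.
Both sides give 9 at n = 3, and the initial condition(s) match, so the closed form is consistent.

Yes, the closed form is correct.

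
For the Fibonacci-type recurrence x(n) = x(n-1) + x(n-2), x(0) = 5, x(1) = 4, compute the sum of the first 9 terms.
Computing the sequence terms: 5, 4, 9, 13, 22, 35, 57, 92, 149
Adding these values together:

386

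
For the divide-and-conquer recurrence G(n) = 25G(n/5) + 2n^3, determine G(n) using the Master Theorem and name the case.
Master Theorem template: G(n) = a·G(n/b) + f(n).
Here: a=25, b=5, f(n)=2n^3
Compute log_b(a) = log_5(25) = 2.
f(n) = 2n^3 = Ω(n^(2+ε)) with ε = 1, and the regularity condition holds (a·f(n/b) = (a/b^3)·f(n) with a/b^3 = 5^-1 < 1). Case 3: G(n) = Θ(f(n)) = Θ(n^3).

Case 3: G(n) = Θ(n^3)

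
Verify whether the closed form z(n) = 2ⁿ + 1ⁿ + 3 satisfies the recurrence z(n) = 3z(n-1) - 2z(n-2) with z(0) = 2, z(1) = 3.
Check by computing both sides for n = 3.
From the recurrence with z(0) = 2, z(1) = 3:
  z(0) = 2, z(1) = 3, z(2) = 5, z(3) = 9
  so the recurrence gives z(3) = 9.
From the proposed closed form z(n) = 2ⁿ + 1ⁿ + 3:
  z(3) = 12.
The recurrence gives 9 but the closed form gives 12, so the closed form does not satisfy the recurrence.

No, the closed form is incorrect.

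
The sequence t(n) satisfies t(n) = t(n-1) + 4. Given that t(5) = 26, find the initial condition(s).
t(5) = t(0) + 5·4, so t(0) = 26 - 20 = 6.

t(0) = 6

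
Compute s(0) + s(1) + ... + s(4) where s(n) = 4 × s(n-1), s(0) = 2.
Computing the sequence terms: 2, 8, 32, 128, 512
Adding these values together:

682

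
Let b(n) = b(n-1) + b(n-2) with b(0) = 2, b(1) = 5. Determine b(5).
Computing the sequence terms:
2, 5, 7, 12, 19, 31

31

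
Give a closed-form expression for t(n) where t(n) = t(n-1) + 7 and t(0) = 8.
Recurrence: t(n) = t(n-1) + 7, initial: t(0) = 8.
Each step adds 7, so t(n) = t(0) + 7n = 7n + 8.

t(n) = 7n + 8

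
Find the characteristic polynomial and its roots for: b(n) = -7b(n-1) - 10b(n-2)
Substitute b(n) = rⁿ and divide through by rⁿ⁻²: r² + 7r + 10 = 0
Factor: (r + 5)(r + 2) = 0, so r = -5, -2.
General solution: b(n) = A·(-5)ⁿ + B·(-2)ⁿ

Characteristic: r² + 7r + 10 = 0, Roots: r = -5, -2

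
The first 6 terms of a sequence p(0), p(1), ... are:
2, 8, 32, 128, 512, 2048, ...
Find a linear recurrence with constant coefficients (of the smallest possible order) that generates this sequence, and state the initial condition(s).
Look for the lowest-order linear relation among consecutive terms.
Observation: each term is 4× the previous.
Check at n=2: 4·8 = 32. ✓

p(n) = 4 × p(n-1), p(0) = 2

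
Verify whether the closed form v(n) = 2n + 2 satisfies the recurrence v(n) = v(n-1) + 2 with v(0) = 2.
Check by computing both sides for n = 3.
From the recurrence with v(0) = 2:
  v(0) = 2, v(1) = 4, v(2) = 6, v(3) = 8
  so the recurrence gives v(3) = 8.
From the proposed closed form v(n) = 2n + 2:
  v(3) = 8.
Both sides give 8 at n = 3, and the initial condition(s) match, so the closed form is consistent.

Yes, the closed form is correct.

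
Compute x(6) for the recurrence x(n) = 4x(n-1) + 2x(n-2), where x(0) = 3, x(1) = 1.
Computing the sequence terms:
3, 1, 10, 42, 188, 836, 3720

3720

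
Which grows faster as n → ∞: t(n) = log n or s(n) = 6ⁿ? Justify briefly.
Comparing growth rates:
Growth-rate hierarchy: log n ≺ any polynomial ≺ any exponential cⁿ (c>1) ≺ n! ≺ nⁿ.
exponential base 6 dominates logarithmic asymptotically.

s(n) grows faster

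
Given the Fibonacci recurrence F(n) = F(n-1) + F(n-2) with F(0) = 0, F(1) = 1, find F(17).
Computing the sequence terms:
0, 1, 1, 2, 3, 5, 8, 13, 21, 34, 55, 89, 144, 233, 377, 610, 987, 1597

1597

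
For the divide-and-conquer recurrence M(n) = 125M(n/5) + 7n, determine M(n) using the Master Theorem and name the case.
Master Theorem template: M(n) = a·M(n/b) + f(n).
Here: a=125, b=5, f(n)=7n
Compute log_b(a) = log_5(125) = 3.
f(n) = 7n = O(n^(3-ε)) with ε = 2. Case 1: M(n) = Θ(n^log_b(a)) = Θ(n^3).

Case 1: M(n) = Θ(n^3)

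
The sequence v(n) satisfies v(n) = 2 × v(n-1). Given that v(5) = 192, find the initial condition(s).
In general v(n) = 2ⁿ · v(0). At n = 5: v(0) = v(5) / 2^5 = 192 / 32 = 6.

v(0) = 6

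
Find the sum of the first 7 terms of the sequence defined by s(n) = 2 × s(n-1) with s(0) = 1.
Computing the sequence terms: 1, 2, 4, 8, 16, 32, 64
Adding these values together:

127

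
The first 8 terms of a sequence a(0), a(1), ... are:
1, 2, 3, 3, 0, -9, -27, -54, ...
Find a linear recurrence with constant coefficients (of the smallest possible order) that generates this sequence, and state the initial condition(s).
Look for the lowest-order linear relation among consecutive terms.
Observation: a(n) - 3·a(n-1) - (-3)·a(n-2) = 0 holds for the shown terms, and no order-1 relation a(n) = α·a(n-1) + β fits.
Check at n=3: 3·3 + (-3)·2 = 3. ✓

a(n) = 3a(n-1) - 3a(n-2), a(0) = 1, a(1) = 2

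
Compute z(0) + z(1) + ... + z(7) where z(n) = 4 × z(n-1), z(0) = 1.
Computing the sequence terms: 1, 4, 16, 64, 256, 1024, 4096, 16384
Adding these values together:

21845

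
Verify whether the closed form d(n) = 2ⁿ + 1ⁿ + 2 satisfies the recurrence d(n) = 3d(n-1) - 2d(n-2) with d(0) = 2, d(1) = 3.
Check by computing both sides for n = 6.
From the recurrence with d(0) = 2, d(1) = 3:
  d(0) = 2, d(1) = 3, d(2) = 5, d(3) = 9, d(4) = 17, d(5) = 33, d(6) = 65
  so the recurrence gives d(6) = 65.
From the proposed closed form d(n) = 2ⁿ + 1ⁿ + 2:
  d(6) = 67.
The recurrence gives 65 but the closed form gives 67, so the closed form does not satisfy the recurrence.

No, the closed form is incorrect.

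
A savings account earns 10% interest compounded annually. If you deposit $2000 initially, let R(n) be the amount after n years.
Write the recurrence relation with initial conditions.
Each year the balance grows by 10%, i.e. is multiplied by 1 + 10/100 = 1.1, so R(n) = 1.1 × R(n-1). The initial deposit gives R(0) = 2000.
Unrolling gives the closed form R(n) = 2000 × (1.1)ⁿ.

R(n) = 1.1 × R(n-1), R(0) = 2000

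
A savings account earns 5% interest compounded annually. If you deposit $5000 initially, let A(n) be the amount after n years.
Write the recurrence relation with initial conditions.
Each year the balance grows by 5%, i.e. is multiplied by 1 + 5/100 = 1.05, so A(n) = 1.05 × A(n-1). The initial deposit gives A(0) = 5000.
Unrolling gives the closed form A(n) = 5000 × (1.05)ⁿ.

A(n) = 1.05 × A(n-1), A(0) = 5000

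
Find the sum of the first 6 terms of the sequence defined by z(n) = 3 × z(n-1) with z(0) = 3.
Computing the sequence terms: 3, 9, 27, 81, 243, 729
Adding these values together:

1092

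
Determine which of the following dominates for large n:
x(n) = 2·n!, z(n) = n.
Comparing growth rates:
Growth-rate hierarchy: log n ≺ any polynomial ≺ any exponential cⁿ (c>1) ≺ n! ≺ nⁿ.
factorial dominates polynomial degree 1 asymptotically.

x(n) grows faster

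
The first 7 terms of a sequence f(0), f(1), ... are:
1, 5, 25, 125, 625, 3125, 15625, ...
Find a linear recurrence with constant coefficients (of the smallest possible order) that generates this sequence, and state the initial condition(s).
Look for the lowest-order linear relation among consecutive terms.
Observation: each term is 5× the previous.
Check at n=2: 5·5 = 25. ✓

f(n) = 5 × f(n-1), f(0) = 1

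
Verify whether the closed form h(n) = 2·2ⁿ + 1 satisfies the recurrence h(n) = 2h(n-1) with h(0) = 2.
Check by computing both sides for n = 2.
From the recurrence with h(0) = 2:
  h(0) = 2, h(1) = 4, h(2) = 8
  so the recurrence gives h(2) = 8.
From the proposed closed form h(n) = 2·2ⁿ + 1:
  h(2) = 9.
The recurrence gives 8 but the closed form gives 9, so the closed form does not satisfy the recurrence.

No, the closed form is incorrect.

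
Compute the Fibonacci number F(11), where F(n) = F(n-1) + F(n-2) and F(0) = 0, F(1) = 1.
Computing the sequence terms:
0, 1, 1, 2, 3, 5, 8, 13, 21, 34, 55, 89

89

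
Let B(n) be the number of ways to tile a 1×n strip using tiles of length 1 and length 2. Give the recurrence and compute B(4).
Condition on the last tile: it has length 1 (leaving a 1×(n-1) strip) or length 2 (leaving a 1×(n-2) strip), so B(n) = B(n-1) + B(n-2) (order-2 linear recurrence).
For 0 ≤ i < 2 only unit tiles fit, so B(i) = 1.
Iterating the recurrence: B(2) = 2, B(3) = 3, B(4) = 5.

B(n) = B(n-1) + B(n-2), with B(i) = 1 for 0 ≤ i < 2; B(4) = 5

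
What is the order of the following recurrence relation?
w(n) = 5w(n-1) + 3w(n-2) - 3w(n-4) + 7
The order is the largest lag k for which w(n-k) appears. Here the deepest term is w(n-4) (the 7 term is non-homogeneous and does not affect the order), so the order is 4.

Order 4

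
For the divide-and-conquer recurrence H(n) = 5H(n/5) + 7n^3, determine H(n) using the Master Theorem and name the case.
Master Theorem template: H(n) = a·H(n/b) + f(n).
Here: a=5, b=5, f(n)=7n^3
Compute log_b(a) = log_5(5) = 1.
f(n) = 7n^3 = Ω(n^(1+ε)) with ε = 2, and the regularity condition holds (a·f(n/b) = (a/b^3)·f(n) with a/b^3 = 5^-2 < 1). Case 3: H(n) = Θ(f(n)) = Θ(n^3).

Case 3: H(n) = Θ(n^3)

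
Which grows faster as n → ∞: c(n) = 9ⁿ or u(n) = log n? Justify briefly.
Comparing growth rates:
Growth-rate hierarchy: log n ≺ any polynomial ≺ any exponential cⁿ (c>1) ≺ n! ≺ nⁿ.
exponential base 9 dominates logarithmic asymptotically.

c(n) grows faster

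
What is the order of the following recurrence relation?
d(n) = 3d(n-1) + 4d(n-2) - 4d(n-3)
The order is the largest lag k for which d(n-k) appears. Here the deepest term is d(n-3), so the order is 3.

Order 3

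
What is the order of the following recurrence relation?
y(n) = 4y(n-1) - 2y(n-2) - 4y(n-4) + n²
The order is the largest lag k for which y(n-k) appears. Here the deepest term is y(n-4) (the n² term is non-homogeneous and does not affect the order), so the order is 4.

Order 4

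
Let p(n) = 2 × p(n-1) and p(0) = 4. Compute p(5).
Computing step by step:
p(0) = 4
p(1) = 2 × 4 = 8
p(2) = 2 × 8 = 16
p(3) = 2 × 16 = 32
p(4) = 2 × 32 = 64
p(5) = 2 × 64 = 128

128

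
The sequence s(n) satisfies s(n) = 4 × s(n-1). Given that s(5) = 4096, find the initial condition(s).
In general s(n) = 4ⁿ · s(0). At n = 5: s(0) = s(5) / 4^5 = 4096 / 1024 = 4.

s(0) = 4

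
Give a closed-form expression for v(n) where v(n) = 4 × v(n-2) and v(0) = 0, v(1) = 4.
Recurrence: v(n) = 4 × v(n-2), initial: v(0) = 0, v(1) = 4.
Characteristic equation: r² - 4 = 0, which factors as (r - 2)(r + 2) = 0, so r = 2, -2. General solution v(n) = A·2ⁿ + B·(-2)ⁿ. From v(0) = 0: A + B = 0. From v(1) = 4: 2A - 2B = 4. Solving gives A = 1, B = -1.

v(n) = 2ⁿ - (-2)ⁿ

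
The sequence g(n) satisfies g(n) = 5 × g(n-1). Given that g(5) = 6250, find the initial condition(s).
In general g(n) = 5ⁿ · g(0). At n = 5: g(0) = g(5) / 5^5 = 6250 / 3125 = 2.

g(0) = 2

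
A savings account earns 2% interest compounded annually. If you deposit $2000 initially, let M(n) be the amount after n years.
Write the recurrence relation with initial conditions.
Each year the balance grows by 2%, i.e. is multiplied by 1 + 2/100 = 1.02, so M(n) = 1.02 × M(n-1). The initial deposit gives M(0) = 2000.
Unrolling gives the closed form M(n) = 2000 × (1.02)ⁿ.

M(n) = 1.02 × M(n-1), M(0) = 2000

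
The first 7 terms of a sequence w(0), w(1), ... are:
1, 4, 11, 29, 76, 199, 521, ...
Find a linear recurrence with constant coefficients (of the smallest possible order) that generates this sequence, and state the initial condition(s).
Look for the lowest-order linear relation among consecutive terms.
Observation: w(n) - 3·w(n-1) - (-1)·w(n-2) = 0 holds for the shown terms, and no order-1 relation w(n) = α·w(n-1) + β fits.
Check at n=3: 3·11 + (-1)·4 = 29. ✓

w(n) = 3w(n-1) - w(n-2), w(0) = 1, w(1) = 4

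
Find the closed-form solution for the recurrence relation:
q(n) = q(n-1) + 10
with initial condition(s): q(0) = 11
Recurrence: q(n) = q(n-1) + 10, initial: q(0) = 11.
Each step adds 10, so q(n) = q(0) + 10n = 10n + 11.

q(n) = 10n + 11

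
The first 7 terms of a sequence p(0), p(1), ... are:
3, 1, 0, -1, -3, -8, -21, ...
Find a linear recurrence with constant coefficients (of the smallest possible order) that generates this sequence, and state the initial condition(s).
Look for the lowest-order linear relation among consecutive terms.
Observation: p(n) - 3·p(n-1) - (-1)·p(n-2) = 0 holds for the shown terms, and no order-1 relation p(n) = α·p(n-1) + β fits.
Check at n=3: 3·0 + (-1)·1 = -1. ✓

p(n) = 3p(n-1) - p(n-2), p(0) = 3, p(1) = 1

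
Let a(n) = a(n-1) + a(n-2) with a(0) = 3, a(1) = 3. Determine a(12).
Computing the sequence terms:
3, 3, 6, 9, 15, 24, 39, 63, 102, 165, 267, 432, 699

699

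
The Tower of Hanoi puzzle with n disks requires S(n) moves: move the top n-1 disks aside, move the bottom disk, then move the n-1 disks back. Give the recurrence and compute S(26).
Moving n disks = move the top n-1 disks aside (S(n-1) moves) + move the largest disk (1 move) + move the n-1 disks back on top (S(n-1) moves), so S(n) = 2S(n-1) + 1, with S(1) = 1 (a single disk takes one move).
First terms: 1, 3, 7, 15, 31, 63, … — each is one less than a power of 2. Indeed S(n) + 1 = 2(S(n-1) + 1) with S(1) + 1 = 2, so S(n) + 1 = 2ⁿ and S(n) = 2ⁿ - 1.
Hence S(26) = 2^26 - 1 = 67108864 - 1 = 67108863.

S(n) = 2S(n-1) + 1, S(1) = 1; S(26) = 67108863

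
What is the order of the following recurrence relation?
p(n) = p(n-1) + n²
The order is the largest lag k for which p(n-k) appears. Here the deepest term is p(n-1) (the n² term is non-homogeneous and does not affect the order), so the order is 1.

Order 1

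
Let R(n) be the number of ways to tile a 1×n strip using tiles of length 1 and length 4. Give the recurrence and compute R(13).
Condition on the last tile: it has length 1 (leaving a 1×(n-1) strip) or length 4 (leaving a 1×(n-4) strip), so R(n) = R(n-1) + R(n-4) (order-4 linear recurrence).
For 0 ≤ i < 4 only unit tiles fit, so R(i) = 1.
Iterating the recurrence: R(4) = 2, R(5) = 3, R(6) = 4, R(7) = 5, R(8) = 7, R(9) = 10, R(10) = 14, R(11) = 19, R(12) = 26, R(13) = 36.

R(n) = R(n-1) + R(n-4), with R(i) = 1 for 0 ≤ i < 4; R(13) = 36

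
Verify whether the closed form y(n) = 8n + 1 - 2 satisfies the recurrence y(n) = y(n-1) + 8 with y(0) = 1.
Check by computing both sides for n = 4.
From the recurrence with y(0) = 1:
  y(0) = 1, y(1) = 9, y(2) = 17, y(3) = 25, y(4) = 33
  so the recurrence gives y(4) = 33.
From the proposed closed form y(n) = 8n + 1 - 2:
  y(4) = 31.
The recurrence gives 33 but the closed form gives 31, so the closed form does not satisfy the recurrence.

No, the closed form is incorrect.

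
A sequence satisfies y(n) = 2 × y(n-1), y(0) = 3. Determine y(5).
Computing step by step:
y(0) = 3
y(1) = 2 × 3 = 6
y(2) = 2 × 6 = 12
y(3) = 2 × 12 = 24
y(4) = 2 × 24 = 48
y(5) = 2 × 48 = 96

96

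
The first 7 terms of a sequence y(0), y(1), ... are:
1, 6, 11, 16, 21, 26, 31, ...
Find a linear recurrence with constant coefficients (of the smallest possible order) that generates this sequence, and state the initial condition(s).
Look for the lowest-order linear relation among consecutive terms.
Observation: consecutive differences are constant (= 5).
Check at n=2: 1·6 + 5 = 11. ✓

y(n) = y(n-1) + 5, y(0) = 1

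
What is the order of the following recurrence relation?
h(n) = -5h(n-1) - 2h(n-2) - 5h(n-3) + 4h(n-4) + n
The order is the largest lag k for which h(n-k) appears. Here the deepest term is h(n-4) (the n term is non-homogeneous and does not affect the order), so the order is 4.

Order 4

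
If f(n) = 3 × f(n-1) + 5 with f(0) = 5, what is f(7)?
Computing step by step:
f(0) = 5
f(1) = 3 × 5 + 5 = 20
f(2) = 3 × 20 + 5 = 65
f(3) = 3 × 65 + 5 = 200
f(4) = 3 × 200 + 5 = 605
f(5) = 3 × 605 + 5 = 1820
f(6) = 3 × 1820 + 5 = 5465
f(7) = 3 × 5465 + 5 = 16400

16400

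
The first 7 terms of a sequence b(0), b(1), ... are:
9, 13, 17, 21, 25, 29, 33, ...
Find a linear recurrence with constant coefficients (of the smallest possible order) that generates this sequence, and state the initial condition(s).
Look for the lowest-order linear relation among consecutive terms.
Observation: consecutive differences are constant (= 4).
Check at n=2: 1·13 + 4 = 17. ✓

b(n) = b(n-1) + 4, b(0) = 9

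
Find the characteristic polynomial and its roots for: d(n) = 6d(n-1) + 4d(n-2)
Substitute d(n) = rⁿ and divide through by rⁿ⁻²: r² - 6r - 4 = 0
Discriminant: 6² + 4·4 = 52, not a perfect square, so by the quadratic formula r = (6 ± √52)/2.
General solution: d(n) = A·r₁ⁿ + B·r₂ⁿ where r₁,r₂ = (6 ± √52)/2

Characteristic: r² - 6r - 4 = 0, Roots: r = (6 ± √52)/2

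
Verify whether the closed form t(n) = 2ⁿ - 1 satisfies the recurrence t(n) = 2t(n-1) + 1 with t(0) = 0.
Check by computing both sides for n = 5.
From the recurrence with t(0) = 0:
  t(0) = 0, t(1) = 1, t(2) = 3, t(3) = 7, t(4) = 15, t(5) = 31
  so the recurrence gives t(5) = 31.
From the proposed closed form t(n) = 2ⁿ - 1:
  t(5) = 31.
Both sides give 31 at n = 5, and the initial condition(s) match, so the closed form is consistent.

Yes, the closed form is correct.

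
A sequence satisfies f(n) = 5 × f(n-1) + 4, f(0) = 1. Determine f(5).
Computing step by step:
f(0) = 1
f(1) = 5 × 1 + 4 = 9
f(2) = 5 × 9 + 4 = 49
f(3) = 5 × 49 + 4 = 249
f(4) = 5 × 249 + 4 = 1249
f(5) = 5 × 1249 + 4 = 6249

6249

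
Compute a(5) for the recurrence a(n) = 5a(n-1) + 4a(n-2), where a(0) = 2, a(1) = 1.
Computing the sequence terms:
2, 1, 13, 69, 397, 2261

2261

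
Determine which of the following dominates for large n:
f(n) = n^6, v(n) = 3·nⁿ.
Comparing growth rates:
Growth-rate hierarchy: log n ≺ any polynomial ≺ any exponential cⁿ (c>1) ≺ n! ≺ nⁿ.
super-exponential nⁿ dominates polynomial degree 6 asymptotically.

v(n) grows faster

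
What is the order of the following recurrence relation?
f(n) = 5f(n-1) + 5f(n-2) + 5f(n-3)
The order is the largest lag k for which f(n-k) appears. Here the deepest term is f(n-3), so the order is 3.

Order 3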